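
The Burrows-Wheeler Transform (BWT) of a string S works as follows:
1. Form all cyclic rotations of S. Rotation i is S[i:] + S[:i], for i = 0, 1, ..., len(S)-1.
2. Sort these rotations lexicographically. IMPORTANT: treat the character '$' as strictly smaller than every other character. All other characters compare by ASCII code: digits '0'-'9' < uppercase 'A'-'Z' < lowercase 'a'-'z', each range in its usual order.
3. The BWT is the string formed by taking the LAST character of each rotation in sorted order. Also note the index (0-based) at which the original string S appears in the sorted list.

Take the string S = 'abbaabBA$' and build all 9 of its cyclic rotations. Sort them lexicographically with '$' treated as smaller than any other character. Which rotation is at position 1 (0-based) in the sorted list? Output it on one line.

All 9 rotations (rotation i = S[i:]+S[:i]):
  rot[0] = abbaabBA$
  rot[1] = bbaabBA$a
  rot[2] = baabBA$ab
  rot[3] = aabBA$abb
  rot[4] = abBA$abba
  rot[5] = bBA$abbaa
  rot[6] = BA$abbaab
  rot[7] = A$abbaabB
  rot[8] = $abbaabBA
Sorted (with $ < everything):
  sorted[0] = $abbaabBA
  sorted[1] = A$abbaabB
  sorted[2] = BA$abbaab
  sorted[3] = aabBA$abb
  sorted[4] = abBA$abba
  sorted[5] = abbaabBA$
  sorted[6] = bBA$abbaa
  sorted[7] = baabBA$ab
  sorted[8] = bbaabBA$a
sorted[1] = A$abbaabB

Answer: A$abbaabB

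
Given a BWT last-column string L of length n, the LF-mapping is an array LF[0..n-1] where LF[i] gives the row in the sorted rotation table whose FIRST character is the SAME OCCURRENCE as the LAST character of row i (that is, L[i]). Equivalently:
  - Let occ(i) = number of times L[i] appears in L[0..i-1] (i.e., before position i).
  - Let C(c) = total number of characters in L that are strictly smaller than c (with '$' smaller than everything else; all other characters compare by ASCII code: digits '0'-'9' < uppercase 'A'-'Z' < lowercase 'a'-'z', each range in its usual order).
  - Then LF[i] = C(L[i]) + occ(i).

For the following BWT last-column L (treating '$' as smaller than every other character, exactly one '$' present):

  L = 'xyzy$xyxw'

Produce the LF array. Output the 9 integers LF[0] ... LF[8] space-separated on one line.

Answer: 2 5 8 6 0 3 7 4 1

Derivation:
Char counts: '$':1, 'w':1, 'x':3, 'y':3, 'z':1
C (first-col start): C('$')=0, C('w')=1, C('x')=2, C('y')=5, C('z')=8
L[0]='x': occ=0, LF[0]=C('x')+0=2+0=2
L[1]='y': occ=0, LF[1]=C('y')+0=5+0=5
L[2]='z': occ=0, LF[2]=C('z')+0=8+0=8
L[3]='y': occ=1, LF[3]=C('y')+1=5+1=6
L[4]='$': occ=0, LF[4]=C('$')+0=0+0=0
L[5]='x': occ=1, LF[5]=C('x')+1=2+1=3
L[6]='y': occ=2, LF[6]=C('y')+2=5+2=7
L[7]='x': occ=2, LF[7]=C('x')+2=2+2=4
L[8]='w': occ=0, LF[8]=C('w')+0=1+0=1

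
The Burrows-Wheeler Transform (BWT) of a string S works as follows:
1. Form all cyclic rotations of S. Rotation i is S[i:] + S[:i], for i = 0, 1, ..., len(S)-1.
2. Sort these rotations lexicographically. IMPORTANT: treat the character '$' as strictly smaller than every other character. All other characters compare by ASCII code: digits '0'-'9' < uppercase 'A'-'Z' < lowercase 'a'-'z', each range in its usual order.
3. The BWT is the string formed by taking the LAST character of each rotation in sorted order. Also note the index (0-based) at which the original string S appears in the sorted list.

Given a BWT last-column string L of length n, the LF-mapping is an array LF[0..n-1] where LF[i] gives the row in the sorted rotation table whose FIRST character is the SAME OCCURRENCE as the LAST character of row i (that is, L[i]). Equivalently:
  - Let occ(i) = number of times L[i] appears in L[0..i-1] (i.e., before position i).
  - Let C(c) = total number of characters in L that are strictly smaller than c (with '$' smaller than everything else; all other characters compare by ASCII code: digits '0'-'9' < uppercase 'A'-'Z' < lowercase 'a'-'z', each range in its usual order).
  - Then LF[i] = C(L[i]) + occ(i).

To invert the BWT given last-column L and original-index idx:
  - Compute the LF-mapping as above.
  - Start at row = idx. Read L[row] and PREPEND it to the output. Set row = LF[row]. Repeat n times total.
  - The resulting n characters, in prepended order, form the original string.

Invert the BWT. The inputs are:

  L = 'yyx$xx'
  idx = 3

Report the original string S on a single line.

LF mapping: 4 5 1 0 2 3
Walk LF starting at row 3, prepending L[row]:
  step 1: row=3, L[3]='$', prepend. Next row=LF[3]=0
  step 2: row=0, L[0]='y', prepend. Next row=LF[0]=4
  step 3: row=4, L[4]='x', prepend. Next row=LF[4]=2
  step 4: row=2, L[2]='x', prepend. Next row=LF[2]=1
  step 5: row=1, L[1]='y', prepend. Next row=LF[1]=5
  step 6: row=5, L[5]='x', prepend. Next row=LF[5]=3
Reversed output: xyxxy$

Answer: xyxxy$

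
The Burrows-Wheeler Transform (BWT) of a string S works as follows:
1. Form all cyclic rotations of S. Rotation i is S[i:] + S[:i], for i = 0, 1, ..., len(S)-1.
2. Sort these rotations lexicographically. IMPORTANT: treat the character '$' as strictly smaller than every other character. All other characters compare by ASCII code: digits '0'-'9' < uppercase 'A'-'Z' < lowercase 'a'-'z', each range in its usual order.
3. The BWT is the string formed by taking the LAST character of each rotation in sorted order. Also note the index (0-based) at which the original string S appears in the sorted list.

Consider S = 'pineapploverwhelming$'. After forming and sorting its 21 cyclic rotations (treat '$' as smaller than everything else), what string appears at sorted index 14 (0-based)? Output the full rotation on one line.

Answer: overwhelming$pineappl

Derivation:
All 21 rotations (rotation i = S[i:]+S[:i]):
  rot[0] = pineapploverwhelming$
  rot[1] = ineapploverwhelming$p
  rot[2] = neapploverwhelming$pi
  rot[3] = eapploverwhelming$pin
  rot[4] = apploverwhelming$pine
  rot[5] = pploverwhelming$pinea
  rot[6] = ploverwhelming$pineap
  rot[7] = loverwhelming$pineapp
  rot[8] = overwhelming$pineappl
  rot[9] = verwhelming$pineapplo
  rot[10] = erwhelming$pineapplov
  rot[11] = rwhelming$pineapplove
  rot[12] = whelming$pineapplover
  rot[13] = helming$pineapploverw
  rot[14] = elming$pineapploverwh
  rot[15] = lming$pineapploverwhe
  rot[16] = ming$pineapploverwhel
  rot[17] = ing$pineapploverwhelm
  rot[18] = ng$pineapploverwhelmi
  rot[19] = g$pineapploverwhelmin
  rot[20] = $pineapploverwhelming
Sorted (with $ < everything):
  sorted[0] = $pineapploverwhelming
  sorted[1] = apploverwhelming$pine
  sorted[2] = eapploverwhelming$pin
  sorted[3] = elming$pineapploverwh
  sorted[4] = erwhelming$pineapplov
  sorted[5] = g$pineapploverwhelmin
  sorted[6] = helming$pineapploverw
  sorted[7] = ineapploverwhelming$p
  sorted[8] = ing$pineapploverwhelm
  sorted[9] = lming$pineapploverwhe
  sorted[10] = loverwhelming$pineapp
  sorted[11] = ming$pineapploverwhel
  sorted[12] = neapploverwhelming$pi
  sorted[13] = ng$pineapploverwhelmi
  sorted[14] = overwhelming$pineappl
  sorted[15] = pineapploverwhelming$
  sorted[16] = ploverwhelming$pineap
  sorted[17] = pploverwhelming$pinea
  sorted[18] = rwhelming$pineapplove
  sorted[19] = verwhelming$pineapplo
  sorted[20] = whelming$pineapplover
sorted[14] = overwhelming$pineappl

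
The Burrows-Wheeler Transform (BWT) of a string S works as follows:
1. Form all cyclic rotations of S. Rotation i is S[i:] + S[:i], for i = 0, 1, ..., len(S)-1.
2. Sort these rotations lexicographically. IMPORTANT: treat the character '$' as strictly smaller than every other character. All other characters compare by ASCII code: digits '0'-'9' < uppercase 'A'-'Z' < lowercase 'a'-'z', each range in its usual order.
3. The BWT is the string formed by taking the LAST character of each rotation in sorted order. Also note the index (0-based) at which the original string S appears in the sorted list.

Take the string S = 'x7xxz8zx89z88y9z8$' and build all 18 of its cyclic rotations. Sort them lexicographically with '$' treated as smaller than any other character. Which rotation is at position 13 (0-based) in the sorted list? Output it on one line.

Answer: y9z8$x7xxz8zx89z88

Derivation:
All 18 rotations (rotation i = S[i:]+S[:i]):
  rot[0] = x7xxz8zx89z88y9z8$
  rot[1] = 7xxz8zx89z88y9z8$x
  rot[2] = xxz8zx89z88y9z8$x7
  rot[3] = xz8zx89z88y9z8$x7x
  rot[4] = z8zx89z88y9z8$x7xx
  rot[5] = 8zx89z88y9z8$x7xxz
  rot[6] = zx89z88y9z8$x7xxz8
  rot[7] = x89z88y9z8$x7xxz8z
  rot[8] = 89z88y9z8$x7xxz8zx
  rot[9] = 9z88y9z8$x7xxz8zx8
  rot[10] = z88y9z8$x7xxz8zx89
  rot[11] = 88y9z8$x7xxz8zx89z
  rot[12] = 8y9z8$x7xxz8zx89z8
  rot[13] = y9z8$x7xxz8zx89z88
  rot[14] = 9z8$x7xxz8zx89z88y
  rot[15] = z8$x7xxz8zx89z88y9
  rot[16] = 8$x7xxz8zx89z88y9z
  rot[17] = $x7xxz8zx89z88y9z8
Sorted (with $ < everything):
  sorted[0] = $x7xxz8zx89z88y9z8
  sorted[1] = 7xxz8zx89z88y9z8$x
  sorted[2] = 8$x7xxz8zx89z88y9z
  sorted[3] = 88y9z8$x7xxz8zx89z
  sorted[4] = 89z88y9z8$x7xxz8zx
  sorted[5] = 8y9z8$x7xxz8zx89z8
  sorted[6] = 8zx89z88y9z8$x7xxz
  sorted[7] = 9z8$x7xxz8zx89z88y
  sorted[8] = 9z88y9z8$x7xxz8zx8
  sorted[9] = x7xxz8zx89z88y9z8$
  sorted[10] = x89z88y9z8$x7xxz8z
  sorted[11] = xxz8zx89z88y9z8$x7
  sorted[12] = xz8zx89z88y9z8$x7x
  sorted[13] = y9z8$x7xxz8zx89z88
  sorted[14] = z8$x7xxz8zx89z88y9
  sorted[15] = z88y9z8$x7xxz8zx89
  sorted[16] = z8zx89z88y9z8$x7xx
  sorted[17] = zx89z88y9z8$x7xxz8
sorted[13] = y9z8$x7xxz8zx89z88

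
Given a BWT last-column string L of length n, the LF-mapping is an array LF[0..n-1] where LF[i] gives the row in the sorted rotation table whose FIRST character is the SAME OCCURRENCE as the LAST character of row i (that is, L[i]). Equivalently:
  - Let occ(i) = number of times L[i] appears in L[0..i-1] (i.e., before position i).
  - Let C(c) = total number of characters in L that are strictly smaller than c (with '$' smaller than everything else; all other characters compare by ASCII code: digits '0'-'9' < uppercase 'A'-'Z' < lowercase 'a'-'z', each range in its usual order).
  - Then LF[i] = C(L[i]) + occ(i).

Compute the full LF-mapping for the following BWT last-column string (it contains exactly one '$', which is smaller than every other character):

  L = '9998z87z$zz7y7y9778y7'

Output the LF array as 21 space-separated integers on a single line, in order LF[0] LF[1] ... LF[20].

Answer: 10 11 12 7 17 8 1 18 0 19 20 2 14 3 15 13 4 5 9 16 6

Derivation:
Char counts: '$':1, '7':6, '8':3, '9':4, 'y':3, 'z':4
C (first-col start): C('$')=0, C('7')=1, C('8')=7, C('9')=10, C('y')=14, C('z')=17
L[0]='9': occ=0, LF[0]=C('9')+0=10+0=10
L[1]='9': occ=1, LF[1]=C('9')+1=10+1=11
L[2]='9': occ=2, LF[2]=C('9')+2=10+2=12
L[3]='8': occ=0, LF[3]=C('8')+0=7+0=7
L[4]='z': occ=0, LF[4]=C('z')+0=17+0=17
L[5]='8': occ=1, LF[5]=C('8')+1=7+1=8
L[6]='7': occ=0, LF[6]=C('7')+0=1+0=1
L[7]='z': occ=1, LF[7]=C('z')+1=17+1=18
L[8]='$': occ=0, LF[8]=C('$')+0=0+0=0
L[9]='z': occ=2, LF[9]=C('z')+2=17+2=19
L[10]='z': occ=3, LF[10]=C('z')+3=17+3=20
L[11]='7': occ=1, LF[11]=C('7')+1=1+1=2
L[12]='y': occ=0, LF[12]=C('y')+0=14+0=14
L[13]='7': occ=2, LF[13]=C('7')+2=1+2=3
L[14]='y': occ=1, LF[14]=C('y')+1=14+1=15
L[15]='9': occ=3, LF[15]=C('9')+3=10+3=13
L[16]='7': occ=3, LF[16]=C('7')+3=1+3=4
L[17]='7': occ=4, LF[17]=C('7')+4=1+4=5
L[18]='8': occ=2, LF[18]=C('8')+2=7+2=9
L[19]='y': occ=2, LF[19]=C('y')+2=14+2=16
L[20]='7': occ=5, LF[20]=C('7')+5=1+5=6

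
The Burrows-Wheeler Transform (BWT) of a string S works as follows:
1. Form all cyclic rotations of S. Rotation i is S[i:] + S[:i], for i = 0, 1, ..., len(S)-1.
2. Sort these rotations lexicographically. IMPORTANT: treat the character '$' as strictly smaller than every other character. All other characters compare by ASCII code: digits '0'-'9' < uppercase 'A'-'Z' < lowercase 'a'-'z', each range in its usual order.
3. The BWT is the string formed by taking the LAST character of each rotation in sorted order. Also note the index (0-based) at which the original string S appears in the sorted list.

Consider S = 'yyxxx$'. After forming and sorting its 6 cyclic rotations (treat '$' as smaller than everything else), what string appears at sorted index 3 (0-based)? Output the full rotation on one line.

Answer: xxx$yy

Derivation:
All 6 rotations (rotation i = S[i:]+S[:i]):
  rot[0] = yyxxx$
  rot[1] = yxxx$y
  rot[2] = xxx$yy
  rot[3] = xx$yyx
  rot[4] = x$yyxx
  rot[5] = $yyxxx
Sorted (with $ < everything):
  sorted[0] = $yyxxx
  sorted[1] = x$yyxx
  sorted[2] = xx$yyx
  sorted[3] = xxx$yy
  sorted[4] = yxxx$y
  sorted[5] = yyxxx$
sorted[3] = xxx$yy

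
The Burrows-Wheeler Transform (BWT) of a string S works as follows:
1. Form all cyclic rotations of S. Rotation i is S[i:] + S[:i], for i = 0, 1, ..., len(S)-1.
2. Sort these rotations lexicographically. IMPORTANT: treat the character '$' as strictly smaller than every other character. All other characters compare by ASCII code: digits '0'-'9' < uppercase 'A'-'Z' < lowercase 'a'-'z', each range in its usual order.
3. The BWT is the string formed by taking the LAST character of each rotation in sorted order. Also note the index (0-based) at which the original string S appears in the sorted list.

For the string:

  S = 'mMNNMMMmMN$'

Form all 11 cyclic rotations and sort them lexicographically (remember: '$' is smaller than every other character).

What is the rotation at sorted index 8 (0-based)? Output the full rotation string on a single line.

All 11 rotations (rotation i = S[i:]+S[:i]):
  rot[0] = mMNNMMMmMN$
  rot[1] = MNNMMMmMN$m
  rot[2] = NNMMMmMN$mM
  rot[3] = NMMMmMN$mMN
  rot[4] = MMMmMN$mMNN
  rot[5] = MMmMN$mMNNM
  rot[6] = MmMN$mMNNMM
  rot[7] = mMN$mMNNMMM
  rot[8] = MN$mMNNMMMm
  rot[9] = N$mMNNMMMmM
  rot[10] = $mMNNMMMmMN
Sorted (with $ < everything):
  sorted[0] = $mMNNMMMmMN
  sorted[1] = MMMmMN$mMNN
  sorted[2] = MMmMN$mMNNM
  sorted[3] = MN$mMNNMMMm
  sorted[4] = MNNMMMmMN$m
  sorted[5] = MmMN$mMNNMM
  sorted[6] = N$mMNNMMMmM
  sorted[7] = NMMMmMN$mMN
  sorted[8] = NNMMMmMN$mM
  sorted[9] = mMN$mMNNMMM
  sorted[10] = mMNNMMMmMN$
sorted[8] = NNMMMmMN$mM

Answer: NNMMMmMN$mM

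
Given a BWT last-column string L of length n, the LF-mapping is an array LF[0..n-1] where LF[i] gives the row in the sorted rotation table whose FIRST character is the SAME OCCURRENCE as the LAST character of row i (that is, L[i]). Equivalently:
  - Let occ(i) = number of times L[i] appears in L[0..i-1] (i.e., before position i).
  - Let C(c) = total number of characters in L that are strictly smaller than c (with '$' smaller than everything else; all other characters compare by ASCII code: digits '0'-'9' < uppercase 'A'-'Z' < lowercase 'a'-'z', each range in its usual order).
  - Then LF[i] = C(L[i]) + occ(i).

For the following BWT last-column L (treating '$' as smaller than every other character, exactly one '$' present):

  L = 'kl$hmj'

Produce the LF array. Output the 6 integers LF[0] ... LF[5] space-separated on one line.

Char counts: '$':1, 'h':1, 'j':1, 'k':1, 'l':1, 'm':1
C (first-col start): C('$')=0, C('h')=1, C('j')=2, C('k')=3, C('l')=4, C('m')=5
L[0]='k': occ=0, LF[0]=C('k')+0=3+0=3
L[1]='l': occ=0, LF[1]=C('l')+0=4+0=4
L[2]='$': occ=0, LF[2]=C('$')+0=0+0=0
L[3]='h': occ=0, LF[3]=C('h')+0=1+0=1
L[4]='m': occ=0, LF[4]=C('m')+0=5+0=5
L[5]='j': occ=0, LF[5]=C('j')+0=2+0=2

Answer: 3 4 0 1 5 2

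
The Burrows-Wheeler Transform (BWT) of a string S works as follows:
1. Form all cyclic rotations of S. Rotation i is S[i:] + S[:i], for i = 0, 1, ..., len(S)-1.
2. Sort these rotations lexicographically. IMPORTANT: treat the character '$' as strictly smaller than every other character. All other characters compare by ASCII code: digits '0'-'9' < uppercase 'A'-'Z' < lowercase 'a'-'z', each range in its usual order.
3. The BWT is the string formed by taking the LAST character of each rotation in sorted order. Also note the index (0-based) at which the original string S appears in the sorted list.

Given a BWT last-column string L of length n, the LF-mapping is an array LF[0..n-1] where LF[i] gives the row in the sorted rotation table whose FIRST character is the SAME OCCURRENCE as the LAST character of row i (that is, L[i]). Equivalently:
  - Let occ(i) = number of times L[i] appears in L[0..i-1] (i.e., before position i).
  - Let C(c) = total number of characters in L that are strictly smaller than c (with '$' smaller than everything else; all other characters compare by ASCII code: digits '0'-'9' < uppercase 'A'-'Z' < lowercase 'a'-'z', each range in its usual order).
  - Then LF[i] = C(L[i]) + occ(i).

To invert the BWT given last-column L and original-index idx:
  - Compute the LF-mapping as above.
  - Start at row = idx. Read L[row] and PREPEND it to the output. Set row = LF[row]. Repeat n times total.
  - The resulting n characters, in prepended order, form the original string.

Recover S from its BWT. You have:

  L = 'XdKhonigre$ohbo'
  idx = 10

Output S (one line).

Answer: neighborhoodKX$

Derivation:
LF mapping: 2 4 1 7 11 10 9 6 14 5 0 12 8 3 13
Walk LF starting at row 10, prepending L[row]:
  step 1: row=10, L[10]='$', prepend. Next row=LF[10]=0
  step 2: row=0, L[0]='X', prepend. Next row=LF[0]=2
  step 3: row=2, L[2]='K', prepend. Next row=LF[2]=1
  step 4: row=1, L[1]='d', prepend. Next row=LF[1]=4
  step 5: row=4, L[4]='o', prepend. Next row=LF[4]=11
  step 6: row=11, L[11]='o', prepend. Next row=LF[11]=12
  step 7: row=12, L[12]='h', prepend. Next row=LF[12]=8
  step 8: row=8, L[8]='r', prepend. Next row=LF[8]=14
  step 9: row=14, L[14]='o', prepend. Next row=LF[14]=13
  step 10: row=13, L[13]='b', prepend. Next row=LF[13]=3
  step 11: row=3, L[3]='h', prepend. Next row=LF[3]=7
  step 12: row=7, L[7]='g', prepend. Next row=LF[7]=6
  step 13: row=6, L[6]='i', prepend. Next row=LF[6]=9
  step 14: row=9, L[9]='e', prepend. Next row=LF[9]=5
  step 15: row=5, L[5]='n', prepend. Next row=LF[5]=10
Reversed output: neighborhoodKX$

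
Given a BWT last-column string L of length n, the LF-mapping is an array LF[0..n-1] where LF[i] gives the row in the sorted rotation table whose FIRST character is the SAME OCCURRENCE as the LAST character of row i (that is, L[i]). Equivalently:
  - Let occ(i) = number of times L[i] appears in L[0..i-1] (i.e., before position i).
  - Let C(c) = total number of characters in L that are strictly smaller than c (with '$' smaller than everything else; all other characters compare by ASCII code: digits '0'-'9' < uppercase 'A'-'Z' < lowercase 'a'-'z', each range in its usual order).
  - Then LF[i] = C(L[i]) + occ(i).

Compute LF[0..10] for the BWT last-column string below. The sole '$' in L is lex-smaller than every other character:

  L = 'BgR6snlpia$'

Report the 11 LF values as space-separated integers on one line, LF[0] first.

Char counts: '$':1, '6':1, 'B':1, 'R':1, 'a':1, 'g':1, 'i':1, 'l':1, 'n':1, 'p':1, 's':1
C (first-col start): C('$')=0, C('6')=1, C('B')=2, C('R')=3, C('a')=4, C('g')=5, C('i')=6, C('l')=7, C('n')=8, C('p')=9, C('s')=10
L[0]='B': occ=0, LF[0]=C('B')+0=2+0=2
L[1]='g': occ=0, LF[1]=C('g')+0=5+0=5
L[2]='R': occ=0, LF[2]=C('R')+0=3+0=3
L[3]='6': occ=0, LF[3]=C('6')+0=1+0=1
L[4]='s': occ=0, LF[4]=C('s')+0=10+0=10
L[5]='n': occ=0, LF[5]=C('n')+0=8+0=8
L[6]='l': occ=0, LF[6]=C('l')+0=7+0=7
L[7]='p': occ=0, LF[7]=C('p')+0=9+0=9
L[8]='i': occ=0, LF[8]=C('i')+0=6+0=6
L[9]='a': occ=0, LF[9]=C('a')+0=4+0=4
L[10]='$': occ=0, LF[10]=C('$')+0=0+0=0

Answer: 2 5 3 1 10 8 7 9 6 4 0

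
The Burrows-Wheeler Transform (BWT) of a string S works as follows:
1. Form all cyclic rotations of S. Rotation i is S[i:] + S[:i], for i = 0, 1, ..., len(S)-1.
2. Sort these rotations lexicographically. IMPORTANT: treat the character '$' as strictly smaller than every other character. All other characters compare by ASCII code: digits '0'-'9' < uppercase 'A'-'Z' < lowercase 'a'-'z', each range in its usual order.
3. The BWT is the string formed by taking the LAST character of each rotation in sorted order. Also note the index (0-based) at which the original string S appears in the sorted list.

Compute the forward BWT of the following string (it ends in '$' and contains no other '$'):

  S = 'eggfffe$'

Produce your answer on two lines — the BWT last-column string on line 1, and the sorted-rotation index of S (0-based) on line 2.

Answer: ef$ffgge
2

Derivation:
All 8 rotations (rotation i = S[i:]+S[:i]):
  rot[0] = eggfffe$
  rot[1] = ggfffe$e
  rot[2] = gfffe$eg
  rot[3] = fffe$egg
  rot[4] = ffe$eggf
  rot[5] = fe$eggff
  rot[6] = e$eggfff
  rot[7] = $eggfffe
Sorted (with $ < everything):
  sorted[0] = $eggfffe  (last char: 'e')
  sorted[1] = e$eggfff  (last char: 'f')
  sorted[2] = eggfffe$  (last char: '$')
  sorted[3] = fe$eggff  (last char: 'f')
  sorted[4] = ffe$eggf  (last char: 'f')
  sorted[5] = fffe$egg  (last char: 'g')
  sorted[6] = gfffe$eg  (last char: 'g')
  sorted[7] = ggfffe$e  (last char: 'e')
Last column: ef$ffgge
Original string S is at sorted index 2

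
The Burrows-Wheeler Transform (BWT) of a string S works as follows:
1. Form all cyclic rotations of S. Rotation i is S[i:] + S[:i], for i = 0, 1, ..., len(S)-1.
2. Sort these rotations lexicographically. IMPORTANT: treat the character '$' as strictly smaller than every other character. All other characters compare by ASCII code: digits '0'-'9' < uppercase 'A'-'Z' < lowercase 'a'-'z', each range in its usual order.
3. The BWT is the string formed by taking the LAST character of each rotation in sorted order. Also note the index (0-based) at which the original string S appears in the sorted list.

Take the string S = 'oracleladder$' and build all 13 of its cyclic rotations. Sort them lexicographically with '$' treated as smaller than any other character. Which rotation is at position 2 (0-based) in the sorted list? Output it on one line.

Answer: adder$oraclel

Derivation:
All 13 rotations (rotation i = S[i:]+S[:i]):
  rot[0] = oracleladder$
  rot[1] = racleladder$o
  rot[2] = acleladder$or
  rot[3] = cleladder$ora
  rot[4] = leladder$orac
  rot[5] = eladder$oracl
  rot[6] = ladder$oracle
  rot[7] = adder$oraclel
  rot[8] = dder$oraclela
  rot[9] = der$oraclelad
  rot[10] = er$oracleladd
  rot[11] = r$oracleladde
  rot[12] = $oracleladder
Sorted (with $ < everything):
  sorted[0] = $oracleladder
  sorted[1] = acleladder$or
  sorted[2] = adder$oraclel
  sorted[3] = cleladder$ora
  sorted[4] = dder$oraclela
  sorted[5] = der$oraclelad
  sorted[6] = eladder$oracl
  sorted[7] = er$oracleladd
  sorted[8] = ladder$oracle
  sorted[9] = leladder$orac
  sorted[10] = oracleladder$
  sorted[11] = r$oracleladde
  sorted[12] = racleladder$o
sorted[2] = adder$oraclel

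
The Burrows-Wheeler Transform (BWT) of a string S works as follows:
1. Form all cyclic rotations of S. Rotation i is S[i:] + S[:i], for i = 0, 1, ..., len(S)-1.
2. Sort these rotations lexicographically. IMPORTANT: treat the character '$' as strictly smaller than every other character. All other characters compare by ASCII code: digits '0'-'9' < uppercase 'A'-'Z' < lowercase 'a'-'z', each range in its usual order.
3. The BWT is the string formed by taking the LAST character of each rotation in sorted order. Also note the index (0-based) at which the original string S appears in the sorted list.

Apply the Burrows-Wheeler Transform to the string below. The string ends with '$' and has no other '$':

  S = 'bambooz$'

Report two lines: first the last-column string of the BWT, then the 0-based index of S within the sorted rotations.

Answer: zb$maboo
2

Derivation:
All 8 rotations (rotation i = S[i:]+S[:i]):
  rot[0] = bambooz$
  rot[1] = ambooz$b
  rot[2] = mbooz$ba
  rot[3] = booz$bam
  rot[4] = ooz$bamb
  rot[5] = oz$bambo
  rot[6] = z$bamboo
  rot[7] = $bambooz
Sorted (with $ < everything):
  sorted[0] = $bambooz  (last char: 'z')
  sorted[1] = ambooz$b  (last char: 'b')
  sorted[2] = bambooz$  (last char: '$')
  sorted[3] = booz$bam  (last char: 'm')
  sorted[4] = mbooz$ba  (last char: 'a')
  sorted[5] = ooz$bamb  (last char: 'b')
  sorted[6] = oz$bambo  (last char: 'o')
  sorted[7] = z$bamboo  (last char: 'o')
Last column: zb$maboo
Original string S is at sorted index 2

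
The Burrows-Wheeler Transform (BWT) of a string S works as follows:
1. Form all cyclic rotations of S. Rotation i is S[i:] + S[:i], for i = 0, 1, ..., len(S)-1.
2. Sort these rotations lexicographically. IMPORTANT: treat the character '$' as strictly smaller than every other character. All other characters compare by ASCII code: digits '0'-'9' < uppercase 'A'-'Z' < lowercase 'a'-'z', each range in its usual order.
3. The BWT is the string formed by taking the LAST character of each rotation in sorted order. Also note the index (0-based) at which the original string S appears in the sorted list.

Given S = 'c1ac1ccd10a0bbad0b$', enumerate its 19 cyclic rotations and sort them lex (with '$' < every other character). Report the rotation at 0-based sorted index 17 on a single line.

Answer: d0b$c1ac1ccd10a0bba

Derivation:
All 19 rotations (rotation i = S[i:]+S[:i]):
  rot[0] = c1ac1ccd10a0bbad0b$
  rot[1] = 1ac1ccd10a0bbad0b$c
  rot[2] = ac1ccd10a0bbad0b$c1
  rot[3] = c1ccd10a0bbad0b$c1a
  rot[4] = 1ccd10a0bbad0b$c1ac
  rot[5] = ccd10a0bbad0b$c1ac1
  rot[6] = cd10a0bbad0b$c1ac1c
  rot[7] = d10a0bbad0b$c1ac1cc
  rot[8] = 10a0bbad0b$c1ac1ccd
  rot[9] = 0a0bbad0b$c1ac1ccd1
  rot[10] = a0bbad0b$c1ac1ccd10
  rot[11] = 0bbad0b$c1ac1ccd10a
  rot[12] = bbad0b$c1ac1ccd10a0
  rot[13] = bad0b$c1ac1ccd10a0b
  rot[14] = ad0b$c1ac1ccd10a0bb
  rot[15] = d0b$c1ac1ccd10a0bba
  rot[16] = 0b$c1ac1ccd10a0bbad
  rot[17] = b$c1ac1ccd10a0bbad0
  rot[18] = $c1ac1ccd10a0bbad0b
Sorted (with $ < everything):
  sorted[0] = $c1ac1ccd10a0bbad0b
  sorted[1] = 0a0bbad0b$c1ac1ccd1
  sorted[2] = 0b$c1ac1ccd10a0bbad
  sorted[3] = 0bbad0b$c1ac1ccd10a
  sorted[4] = 10a0bbad0b$c1ac1ccd
  sorted[5] = 1ac1ccd10a0bbad0b$c
  sorted[6] = 1ccd10a0bbad0b$c1ac
  sorted[7] = a0bbad0b$c1ac1ccd10
  sorted[8] = ac1ccd10a0bbad0b$c1
  sorted[9] = ad0b$c1ac1ccd10a0bb
  sorted[10] = b$c1ac1ccd10a0bbad0
  sorted[11] = bad0b$c1ac1ccd10a0b
  sorted[12] = bbad0b$c1ac1ccd10a0
  sorted[13] = c1ac1ccd10a0bbad0b$
  sorted[14] = c1ccd10a0bbad0b$c1a
  sorted[15] = ccd10a0bbad0b$c1ac1
  sorted[16] = cd10a0bbad0b$c1ac1c
  sorted[17] = d0b$c1ac1ccd10a0bba
  sorted[18] = d10a0bbad0b$c1ac1cc
sorted[17] = d0b$c1ac1ccd10a0bba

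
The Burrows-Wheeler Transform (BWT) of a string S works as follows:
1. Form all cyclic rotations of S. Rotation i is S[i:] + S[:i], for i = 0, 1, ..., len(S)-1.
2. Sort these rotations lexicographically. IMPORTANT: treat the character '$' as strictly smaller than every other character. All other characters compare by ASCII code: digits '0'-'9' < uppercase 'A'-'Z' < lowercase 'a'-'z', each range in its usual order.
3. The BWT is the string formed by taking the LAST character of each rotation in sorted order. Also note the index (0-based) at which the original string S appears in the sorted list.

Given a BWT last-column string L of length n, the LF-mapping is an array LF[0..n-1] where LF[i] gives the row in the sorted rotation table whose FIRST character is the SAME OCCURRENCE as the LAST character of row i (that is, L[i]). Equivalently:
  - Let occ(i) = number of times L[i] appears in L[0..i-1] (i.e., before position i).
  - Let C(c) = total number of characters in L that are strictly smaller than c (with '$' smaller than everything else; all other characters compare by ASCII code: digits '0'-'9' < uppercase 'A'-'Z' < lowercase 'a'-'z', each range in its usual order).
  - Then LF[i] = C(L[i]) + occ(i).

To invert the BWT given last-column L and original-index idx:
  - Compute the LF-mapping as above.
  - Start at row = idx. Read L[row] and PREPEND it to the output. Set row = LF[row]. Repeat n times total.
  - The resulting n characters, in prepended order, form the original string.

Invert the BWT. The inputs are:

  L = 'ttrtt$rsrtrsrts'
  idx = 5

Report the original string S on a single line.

LF mapping: 9 10 1 11 12 0 2 6 3 13 4 7 5 14 8
Walk LF starting at row 5, prepending L[row]:
  step 1: row=5, L[5]='$', prepend. Next row=LF[5]=0
  step 2: row=0, L[0]='t', prepend. Next row=LF[0]=9
  step 3: row=9, L[9]='t', prepend. Next row=LF[9]=13
  step 4: row=13, L[13]='t', prepend. Next row=LF[13]=14
  step 5: row=14, L[14]='s', prepend. Next row=LF[14]=8
  step 6: row=8, L[8]='r', prepend. Next row=LF[8]=3
  step 7: row=3, L[3]='t', prepend. Next row=LF[3]=11
  step 8: row=11, L[11]='s', prepend. Next row=LF[11]=7
  step 9: row=7, L[7]='s', prepend. Next row=LF[7]=6
  step 10: row=6, L[6]='r', prepend. Next row=LF[6]=2
  step 11: row=2, L[2]='r', prepend. Next row=LF[2]=1
  step 12: row=1, L[1]='t', prepend. Next row=LF[1]=10
  step 13: row=10, L[10]='r', prepend. Next row=LF[10]=4
  step 14: row=4, L[4]='t', prepend. Next row=LF[4]=12
  step 15: row=12, L[12]='r', prepend. Next row=LF[12]=5
Reversed output: rtrtrrsstrsttt$

Answer: rtrtrrsstrsttt$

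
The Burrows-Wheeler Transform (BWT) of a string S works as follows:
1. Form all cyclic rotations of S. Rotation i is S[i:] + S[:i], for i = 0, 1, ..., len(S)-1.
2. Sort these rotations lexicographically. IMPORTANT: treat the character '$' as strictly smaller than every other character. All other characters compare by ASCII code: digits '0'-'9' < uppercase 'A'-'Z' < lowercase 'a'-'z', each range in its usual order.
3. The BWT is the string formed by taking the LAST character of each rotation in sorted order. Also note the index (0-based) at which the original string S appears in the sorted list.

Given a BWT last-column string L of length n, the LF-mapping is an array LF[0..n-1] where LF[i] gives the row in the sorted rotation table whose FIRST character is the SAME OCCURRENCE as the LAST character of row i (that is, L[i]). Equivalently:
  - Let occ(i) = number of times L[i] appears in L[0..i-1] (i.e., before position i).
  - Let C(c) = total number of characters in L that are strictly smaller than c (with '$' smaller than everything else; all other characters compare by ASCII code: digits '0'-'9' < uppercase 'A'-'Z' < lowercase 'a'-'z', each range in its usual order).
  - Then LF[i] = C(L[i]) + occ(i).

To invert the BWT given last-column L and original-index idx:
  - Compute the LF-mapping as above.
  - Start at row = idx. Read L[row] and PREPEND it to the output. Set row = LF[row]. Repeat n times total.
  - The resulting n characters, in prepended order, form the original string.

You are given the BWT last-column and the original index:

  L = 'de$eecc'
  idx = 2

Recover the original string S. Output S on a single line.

LF mapping: 3 4 0 5 6 1 2
Walk LF starting at row 2, prepending L[row]:
  step 1: row=2, L[2]='$', prepend. Next row=LF[2]=0
  step 2: row=0, L[0]='d', prepend. Next row=LF[0]=3
  step 3: row=3, L[3]='e', prepend. Next row=LF[3]=5
  step 4: row=5, L[5]='c', prepend. Next row=LF[5]=1
  step 5: row=1, L[1]='e', prepend. Next row=LF[1]=4
  step 6: row=4, L[4]='e', prepend. Next row=LF[4]=6
  step 7: row=6, L[6]='c', prepend. Next row=LF[6]=2
Reversed output: ceeced$

Answer: ceeced$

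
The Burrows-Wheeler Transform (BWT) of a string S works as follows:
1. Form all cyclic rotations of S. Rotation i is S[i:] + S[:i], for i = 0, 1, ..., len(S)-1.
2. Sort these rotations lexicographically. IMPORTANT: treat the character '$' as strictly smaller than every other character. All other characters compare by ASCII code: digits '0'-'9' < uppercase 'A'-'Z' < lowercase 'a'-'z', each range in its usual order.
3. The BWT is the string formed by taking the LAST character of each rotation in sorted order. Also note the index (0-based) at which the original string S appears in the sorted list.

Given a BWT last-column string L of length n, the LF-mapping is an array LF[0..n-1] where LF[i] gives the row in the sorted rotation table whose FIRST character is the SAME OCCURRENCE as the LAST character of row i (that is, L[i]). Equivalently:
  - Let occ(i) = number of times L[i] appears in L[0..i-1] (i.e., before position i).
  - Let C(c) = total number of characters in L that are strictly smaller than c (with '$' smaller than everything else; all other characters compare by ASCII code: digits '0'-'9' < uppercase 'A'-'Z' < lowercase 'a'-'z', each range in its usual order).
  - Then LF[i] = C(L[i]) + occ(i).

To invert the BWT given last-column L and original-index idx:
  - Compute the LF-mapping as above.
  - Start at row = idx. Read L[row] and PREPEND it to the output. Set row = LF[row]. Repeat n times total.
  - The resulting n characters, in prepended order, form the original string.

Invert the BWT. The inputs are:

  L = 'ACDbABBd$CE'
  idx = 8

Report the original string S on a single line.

LF mapping: 1 5 7 9 2 3 4 10 0 6 8
Walk LF starting at row 8, prepending L[row]:
  step 1: row=8, L[8]='$', prepend. Next row=LF[8]=0
  step 2: row=0, L[0]='A', prepend. Next row=LF[0]=1
  step 3: row=1, L[1]='C', prepend. Next row=LF[1]=5
  step 4: row=5, L[5]='B', prepend. Next row=LF[5]=3
  step 5: row=3, L[3]='b', prepend. Next row=LF[3]=9
  step 6: row=9, L[9]='C', prepend. Next row=LF[9]=6
  step 7: row=6, L[6]='B', prepend. Next row=LF[6]=4
  step 8: row=4, L[4]='A', prepend. Next row=LF[4]=2
  step 9: row=2, L[2]='D', prepend. Next row=LF[2]=7
  step 10: row=7, L[7]='d', prepend. Next row=LF[7]=10
  step 11: row=10, L[10]='E', prepend. Next row=LF[10]=8
Reversed output: EdDABCbBCA$

Answer: EdDABCbBCA$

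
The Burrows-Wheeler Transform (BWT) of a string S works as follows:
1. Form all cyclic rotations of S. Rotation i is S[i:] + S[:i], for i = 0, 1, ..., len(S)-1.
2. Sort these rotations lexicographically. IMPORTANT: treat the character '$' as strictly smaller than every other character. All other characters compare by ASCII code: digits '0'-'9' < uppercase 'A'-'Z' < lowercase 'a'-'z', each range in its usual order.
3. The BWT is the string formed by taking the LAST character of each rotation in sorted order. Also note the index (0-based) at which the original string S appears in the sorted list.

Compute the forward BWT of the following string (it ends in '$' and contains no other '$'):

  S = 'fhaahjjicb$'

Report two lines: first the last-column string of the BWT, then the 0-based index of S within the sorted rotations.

Answer: bhaci$fajjh
5

Derivation:
All 11 rotations (rotation i = S[i:]+S[:i]):
  rot[0] = fhaahjjicb$
  rot[1] = haahjjicb$f
  rot[2] = aahjjicb$fh
  rot[3] = ahjjicb$fha
  rot[4] = hjjicb$fhaa
  rot[5] = jjicb$fhaah
  rot[6] = jicb$fhaahj
  rot[7] = icb$fhaahjj
  rot[8] = cb$fhaahjji
  rot[9] = b$fhaahjjic
  rot[10] = $fhaahjjicb
Sorted (with $ < everything):
  sorted[0] = $fhaahjjicb  (last char: 'b')
  sorted[1] = aahjjicb$fh  (last char: 'h')
  sorted[2] = ahjjicb$fha  (last char: 'a')
  sorted[3] = b$fhaahjjic  (last char: 'c')
  sorted[4] = cb$fhaahjji  (last char: 'i')
  sorted[5] = fhaahjjicb$  (last char: '$')
  sorted[6] = haahjjicb$f  (last char: 'f')
  sorted[7] = hjjicb$fhaa  (last char: 'a')
  sorted[8] = icb$fhaahjj  (last char: 'j')
  sorted[9] = jicb$fhaahj  (last char: 'j')
  sorted[10] = jjicb$fhaah  (last char: 'h')
Last column: bhaci$fajjh
Original string S is at sorted index 5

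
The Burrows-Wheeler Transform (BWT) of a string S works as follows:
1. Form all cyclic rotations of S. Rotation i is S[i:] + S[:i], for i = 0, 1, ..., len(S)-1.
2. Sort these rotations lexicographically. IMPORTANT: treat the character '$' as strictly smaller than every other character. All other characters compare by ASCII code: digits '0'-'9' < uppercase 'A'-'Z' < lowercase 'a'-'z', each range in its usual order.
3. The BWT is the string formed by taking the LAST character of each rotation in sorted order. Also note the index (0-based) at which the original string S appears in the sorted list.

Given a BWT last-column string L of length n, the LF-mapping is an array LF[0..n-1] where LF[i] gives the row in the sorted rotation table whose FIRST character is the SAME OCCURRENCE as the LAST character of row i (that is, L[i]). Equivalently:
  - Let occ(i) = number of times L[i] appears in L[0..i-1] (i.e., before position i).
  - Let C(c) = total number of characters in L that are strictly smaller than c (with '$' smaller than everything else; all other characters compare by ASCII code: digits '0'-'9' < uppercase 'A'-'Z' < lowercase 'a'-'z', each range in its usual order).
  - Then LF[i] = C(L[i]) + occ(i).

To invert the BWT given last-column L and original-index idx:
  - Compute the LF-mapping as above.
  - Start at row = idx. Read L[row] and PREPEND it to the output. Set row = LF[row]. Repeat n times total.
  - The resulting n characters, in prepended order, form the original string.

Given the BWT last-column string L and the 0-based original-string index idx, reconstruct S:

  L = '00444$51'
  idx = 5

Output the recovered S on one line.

Answer: 4154400$

Derivation:
LF mapping: 1 2 4 5 6 0 7 3
Walk LF starting at row 5, prepending L[row]:
  step 1: row=5, L[5]='$', prepend. Next row=LF[5]=0
  step 2: row=0, L[0]='0', prepend. Next row=LF[0]=1
  step 3: row=1, L[1]='0', prepend. Next row=LF[1]=2
  step 4: row=2, L[2]='4', prepend. Next row=LF[2]=4
  step 5: row=4, L[4]='4', prepend. Next row=LF[4]=6
  step 6: row=6, L[6]='5', prepend. Next row=LF[6]=7
  step 7: row=7, L[7]='1', prepend. Next row=LF[7]=3
  step 8: row=3, L[3]='4', prepend. Next row=LF[3]=5
Reversed output: 4154400$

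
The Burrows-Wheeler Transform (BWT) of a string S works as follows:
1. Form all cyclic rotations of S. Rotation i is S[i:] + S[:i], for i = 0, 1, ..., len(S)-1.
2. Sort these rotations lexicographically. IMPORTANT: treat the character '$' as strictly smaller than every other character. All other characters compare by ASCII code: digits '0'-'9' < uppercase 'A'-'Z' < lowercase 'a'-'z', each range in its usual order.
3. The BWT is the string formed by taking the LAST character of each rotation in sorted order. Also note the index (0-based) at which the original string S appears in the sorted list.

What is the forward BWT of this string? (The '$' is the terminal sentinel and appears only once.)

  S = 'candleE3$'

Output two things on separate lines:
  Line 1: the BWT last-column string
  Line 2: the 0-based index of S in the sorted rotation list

Answer: 3Eec$nlda
4

Derivation:
All 9 rotations (rotation i = S[i:]+S[:i]):
  rot[0] = candleE3$
  rot[1] = andleE3$c
  rot[2] = ndleE3$ca
  rot[3] = dleE3$can
  rot[4] = leE3$cand
  rot[5] = eE3$candl
  rot[6] = E3$candle
  rot[7] = 3$candleE
  rot[8] = $candleE3
Sorted (with $ < everything):
  sorted[0] = $candleE3  (last char: '3')
  sorted[1] = 3$candleE  (last char: 'E')
  sorted[2] = E3$candle  (last char: 'e')
  sorted[3] = andleE3$c  (last char: 'c')
  sorted[4] = candleE3$  (last char: '$')
  sorted[5] = dleE3$can  (last char: 'n')
  sorted[6] = eE3$candl  (last char: 'l')
  sorted[7] = leE3$cand  (last char: 'd')
  sorted[8] = ndleE3$ca  (last char: 'a')
Last column: 3Eec$nlda
Original string S is at sorted index 4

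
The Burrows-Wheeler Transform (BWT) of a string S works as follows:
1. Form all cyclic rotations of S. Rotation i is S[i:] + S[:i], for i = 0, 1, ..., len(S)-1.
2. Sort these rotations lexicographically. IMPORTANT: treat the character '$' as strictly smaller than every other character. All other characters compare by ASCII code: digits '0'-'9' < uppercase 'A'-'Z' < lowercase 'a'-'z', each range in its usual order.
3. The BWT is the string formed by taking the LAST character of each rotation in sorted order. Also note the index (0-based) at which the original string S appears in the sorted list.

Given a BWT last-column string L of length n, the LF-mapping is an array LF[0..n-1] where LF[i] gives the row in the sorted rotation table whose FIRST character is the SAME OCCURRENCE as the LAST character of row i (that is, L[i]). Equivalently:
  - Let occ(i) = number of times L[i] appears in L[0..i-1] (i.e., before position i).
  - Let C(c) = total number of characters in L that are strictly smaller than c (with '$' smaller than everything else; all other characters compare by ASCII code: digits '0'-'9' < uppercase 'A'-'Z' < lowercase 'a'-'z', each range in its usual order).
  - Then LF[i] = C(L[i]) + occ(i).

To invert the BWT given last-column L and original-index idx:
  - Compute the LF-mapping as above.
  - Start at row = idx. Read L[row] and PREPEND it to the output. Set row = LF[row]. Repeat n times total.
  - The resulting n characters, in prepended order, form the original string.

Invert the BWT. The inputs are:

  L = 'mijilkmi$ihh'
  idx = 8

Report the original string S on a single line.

LF mapping: 10 3 7 4 9 8 11 5 0 6 1 2
Walk LF starting at row 8, prepending L[row]:
  step 1: row=8, L[8]='$', prepend. Next row=LF[8]=0
  step 2: row=0, L[0]='m', prepend. Next row=LF[0]=10
  step 3: row=10, L[10]='h', prepend. Next row=LF[10]=1
  step 4: row=1, L[1]='i', prepend. Next row=LF[1]=3
  step 5: row=3, L[3]='i', prepend. Next row=LF[3]=4
  step 6: row=4, L[4]='l', prepend. Next row=LF[4]=9
  step 7: row=9, L[9]='i', prepend. Next row=LF[9]=6
  step 8: row=6, L[6]='m', prepend. Next row=LF[6]=11
  step 9: row=11, L[11]='h', prepend. Next row=LF[11]=2
  step 10: row=2, L[2]='j', prepend. Next row=LF[2]=7
  step 11: row=7, L[7]='i', prepend. Next row=LF[7]=5
  step 12: row=5, L[5]='k', prepend. Next row=LF[5]=8
Reversed output: kijhmiliihm$

Answer: kijhmiliihm$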